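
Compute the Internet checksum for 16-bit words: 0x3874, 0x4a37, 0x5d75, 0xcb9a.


Sum all words (with carry folding):
+ 0x3874 = 0x3874
+ 0x4a37 = 0x82ab
+ 0x5d75 = 0xe020
+ 0xcb9a = 0xabbb
One's complement: ~0xabbb
Checksum = 0x5444


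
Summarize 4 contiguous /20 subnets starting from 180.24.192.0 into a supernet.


Original prefix: /20
Number of subnets: 4 = 2^2
New prefix = 20 - 2 = 18
Supernet: 180.24.192.0/18


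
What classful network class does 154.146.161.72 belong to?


First octet: 154
Binary: 10011010
10xxxxxx -> Class B (128-191)
Class B, default mask 255.255.0.0 (/16)


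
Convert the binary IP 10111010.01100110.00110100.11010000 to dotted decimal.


10111010 = 186
01100110 = 102
00110100 = 52
11010000 = 208
IP: 186.102.52.208


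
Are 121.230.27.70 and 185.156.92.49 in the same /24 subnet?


Mask: 255.255.255.0
121.230.27.70 AND mask = 121.230.27.0
185.156.92.49 AND mask = 185.156.92.0
No, different subnets (121.230.27.0 vs 185.156.92.0)


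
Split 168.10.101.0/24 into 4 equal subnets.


New prefix = 24 + 2 = 26
Each subnet has 64 addresses
  168.10.101.0/26
  168.10.101.64/26
  168.10.101.128/26
  168.10.101.192/26
Subnets: 168.10.101.0/26, 168.10.101.64/26, 168.10.101.128/26, 168.10.101.192/26


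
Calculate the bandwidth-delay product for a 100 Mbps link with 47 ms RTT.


BDP = bandwidth * RTT
= 100 Mbps * 47 ms
= 100 * 1e6 * 47 / 1000 bits
= 4700000 bits
= 587500 bytes
= 573.7305 KB
BDP = 4700000 bits (587500 bytes)


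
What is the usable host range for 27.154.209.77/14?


Network: 27.152.0.0
Broadcast: 27.155.255.255
First usable = network + 1
Last usable = broadcast - 1
Range: 27.152.0.1 to 27.155.255.254


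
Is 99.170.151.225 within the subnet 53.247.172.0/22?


Subnet network: 53.247.172.0
Test IP AND mask: 99.170.148.0
No, 99.170.151.225 is not in 53.247.172.0/22


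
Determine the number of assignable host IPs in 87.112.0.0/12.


Host bits = 32 - 12 = 20
Total addresses = 2^20 = 1048576
Usable = total - 2 (network and broadcast)
Usable hosts: 1048574


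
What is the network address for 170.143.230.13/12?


IP:   10101010.10001111.11100110.00001101
Mask: 11111111.11110000.00000000.00000000
AND operation:
Net:  10101010.10000000.00000000.00000000
Network: 170.128.0.0/12


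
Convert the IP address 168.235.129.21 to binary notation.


168 = 10101000
235 = 11101011
129 = 10000001
21 = 00010101
Binary: 10101000.11101011.10000001.00010101


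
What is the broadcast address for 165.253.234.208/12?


Network: 165.240.0.0/12
Host bits = 20
Set all host bits to 1:
Broadcast: 165.255.255.255


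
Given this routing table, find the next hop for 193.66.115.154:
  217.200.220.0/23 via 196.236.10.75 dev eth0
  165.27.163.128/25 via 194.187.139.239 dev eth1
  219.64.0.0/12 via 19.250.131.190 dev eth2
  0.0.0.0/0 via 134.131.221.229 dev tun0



Longest prefix match for 193.66.115.154:
  /23 217.200.220.0: no
  /25 165.27.163.128: no
  /12 219.64.0.0: no
  /0 0.0.0.0: MATCH
Selected: next-hop 134.131.221.229 via tun0 (matched /0)


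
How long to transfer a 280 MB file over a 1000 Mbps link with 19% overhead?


Effective throughput = 1000 * (1 - 19/100) = 810 Mbps
File size in Mb = 280 * 8 = 2240 Mb
Time = 2240 / 810
Time = 2.7654 seconds


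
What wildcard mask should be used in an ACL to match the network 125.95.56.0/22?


Subnet mask: 255.255.252.0
Wildcard = 255.255.255.255 - subnet mask
255 - 255 = 0
255 - 255 = 0
255 - 252 = 3
255 - 0 = 255
Wildcard: 0.0.3.255


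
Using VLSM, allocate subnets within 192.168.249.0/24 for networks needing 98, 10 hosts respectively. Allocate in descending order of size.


98 hosts -> /25 (126 usable): 192.168.249.0/25
10 hosts -> /28 (14 usable): 192.168.249.128/28
Allocation: 192.168.249.0/25 (98 hosts, 126 usable); 192.168.249.128/28 (10 hosts, 14 usable)


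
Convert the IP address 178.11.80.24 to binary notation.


178 = 10110010
11 = 00001011
80 = 01010000
24 = 00011000
Binary: 10110010.00001011.01010000.00011000


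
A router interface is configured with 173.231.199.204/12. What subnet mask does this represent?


/12 means 12 network bits, 20 host bits
Binary: 11111111111100000000000000000000
Mask: 255.240.0.0


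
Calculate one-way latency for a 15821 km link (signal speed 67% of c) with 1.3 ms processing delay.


Speed = 0.67 * 3e5 km/s = 201000 km/s
Propagation delay = 15821 / 201000 = 0.0787 s = 78.7114 ms
Processing delay = 1.3 ms
Total one-way latency = 80.0114 ms


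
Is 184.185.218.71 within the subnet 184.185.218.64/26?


Subnet network: 184.185.218.64
Test IP AND mask: 184.185.218.64
Yes, 184.185.218.71 is in 184.185.218.64/26


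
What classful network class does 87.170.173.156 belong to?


First octet: 87
Binary: 01010111
0xxxxxxx -> Class A (1-126)
Class A, default mask 255.0.0.0 (/8)


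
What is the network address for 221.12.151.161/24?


IP:   11011101.00001100.10010111.10100001
Mask: 11111111.11111111.11111111.00000000
AND operation:
Net:  11011101.00001100.10010111.00000000
Network: 221.12.151.0/24


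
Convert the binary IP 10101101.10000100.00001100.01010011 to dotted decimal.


10101101 = 173
10000100 = 132
00001100 = 12
01010011 = 83
IP: 173.132.12.83


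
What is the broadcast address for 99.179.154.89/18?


Network: 99.179.128.0/18
Host bits = 14
Set all host bits to 1:
Broadcast: 99.179.191.255


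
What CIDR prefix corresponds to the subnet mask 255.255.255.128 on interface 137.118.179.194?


Binary: 11111111.11111111.11111111.10000000
Count leading 1s
Prefix: /25


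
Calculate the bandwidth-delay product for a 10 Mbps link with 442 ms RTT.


BDP = bandwidth * RTT
= 10 Mbps * 442 ms
= 10 * 1e6 * 442 / 1000 bits
= 4420000 bits
= 552500 bytes
= 539.5508 KB
BDP = 4420000 bits (552500 bytes)


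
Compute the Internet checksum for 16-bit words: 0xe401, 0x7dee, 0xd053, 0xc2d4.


Sum all words (with carry folding):
+ 0xe401 = 0xe401
+ 0x7dee = 0x61f0
+ 0xd053 = 0x3244
+ 0xc2d4 = 0xf518
One's complement: ~0xf518
Checksum = 0x0ae7


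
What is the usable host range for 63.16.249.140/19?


Network: 63.16.224.0
Broadcast: 63.16.255.255
First usable = network + 1
Last usable = broadcast - 1
Range: 63.16.224.1 to 63.16.255.254


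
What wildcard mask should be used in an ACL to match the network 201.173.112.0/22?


Subnet mask: 255.255.252.0
Wildcard = 255.255.255.255 - subnet mask
255 - 255 = 0
255 - 255 = 0
255 - 252 = 3
255 - 0 = 255
Wildcard: 0.0.3.255


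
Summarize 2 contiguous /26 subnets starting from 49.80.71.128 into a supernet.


Original prefix: /26
Number of subnets: 2 = 2^1
New prefix = 26 - 1 = 25
Supernet: 49.80.71.128/25


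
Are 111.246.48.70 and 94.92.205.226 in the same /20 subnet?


Mask: 255.255.240.0
111.246.48.70 AND mask = 111.246.48.0
94.92.205.226 AND mask = 94.92.192.0
No, different subnets (111.246.48.0 vs 94.92.192.0)


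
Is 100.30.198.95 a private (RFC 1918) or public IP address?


RFC 1918 private ranges:
  10.0.0.0/8 (10.0.0.0 - 10.255.255.255)
  172.16.0.0/12 (172.16.0.0 - 172.31.255.255)
  192.168.0.0/16 (192.168.0.0 - 192.168.255.255)
Public (not in any RFC 1918 range)


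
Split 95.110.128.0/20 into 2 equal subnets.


New prefix = 20 + 1 = 21
Each subnet has 2048 addresses
  95.110.128.0/21
  95.110.136.0/21
Subnets: 95.110.128.0/21, 95.110.136.0/21


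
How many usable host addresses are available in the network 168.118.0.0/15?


Host bits = 32 - 15 = 17
Total addresses = 2^17 = 131072
Usable = total - 2 (network and broadcast)
Usable hosts: 131070


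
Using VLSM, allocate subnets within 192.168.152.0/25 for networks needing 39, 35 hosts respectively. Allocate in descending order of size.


39 hosts -> /26 (62 usable): 192.168.152.0/26
35 hosts -> /26 (62 usable): 192.168.152.64/26
Allocation: 192.168.152.0/26 (39 hosts, 62 usable); 192.168.152.64/26 (35 hosts, 62 usable)


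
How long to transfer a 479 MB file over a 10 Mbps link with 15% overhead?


Effective throughput = 10 * (1 - 15/100) = 8.5 Mbps
File size in Mb = 479 * 8 = 3832 Mb
Time = 3832 / 8.5
Time = 450.8235 seconds


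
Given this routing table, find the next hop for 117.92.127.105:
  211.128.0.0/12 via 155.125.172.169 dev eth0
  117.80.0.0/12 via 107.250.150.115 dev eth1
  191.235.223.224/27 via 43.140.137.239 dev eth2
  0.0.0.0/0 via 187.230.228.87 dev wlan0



Longest prefix match for 117.92.127.105:
  /12 211.128.0.0: no
  /12 117.80.0.0: MATCH
  /27 191.235.223.224: no
  /0 0.0.0.0: MATCH
Selected: next-hop 107.250.150.115 via eth1 (matched /12)


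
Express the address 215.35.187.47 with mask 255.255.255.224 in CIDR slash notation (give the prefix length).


Binary: 11111111.11111111.11111111.11100000
Count leading 1s
Prefix: /27


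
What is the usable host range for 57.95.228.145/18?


Network: 57.95.192.0
Broadcast: 57.95.255.255
First usable = network + 1
Last usable = broadcast - 1
Range: 57.95.192.1 to 57.95.255.254


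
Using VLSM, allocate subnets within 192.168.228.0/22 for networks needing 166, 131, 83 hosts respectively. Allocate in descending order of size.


166 hosts -> /24 (254 usable): 192.168.228.0/24
131 hosts -> /24 (254 usable): 192.168.229.0/24
83 hosts -> /25 (126 usable): 192.168.230.0/25
Allocation: 192.168.228.0/24 (166 hosts, 254 usable); 192.168.229.0/24 (131 hosts, 254 usable); 192.168.230.0/25 (83 hosts, 126 usable)


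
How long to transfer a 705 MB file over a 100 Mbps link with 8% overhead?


Effective throughput = 100 * (1 - 8/100) = 92 Mbps
File size in Mb = 705 * 8 = 5640 Mb
Time = 5640 / 92
Time = 61.3043 seconds


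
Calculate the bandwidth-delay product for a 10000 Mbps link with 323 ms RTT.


BDP = bandwidth * RTT
= 10000 Mbps * 323 ms
= 10000 * 1e6 * 323 / 1000 bits
= 3230000000 bits
= 403750000 bytes
= 394287.1094 KB
BDP = 3230000000 bits (403750000 bytes)


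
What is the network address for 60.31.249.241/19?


IP:   00111100.00011111.11111001.11110001
Mask: 11111111.11111111.11100000.00000000
AND operation:
Net:  00111100.00011111.11100000.00000000
Network: 60.31.224.0/19


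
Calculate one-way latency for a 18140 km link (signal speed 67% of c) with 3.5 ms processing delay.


Speed = 0.67 * 3e5 km/s = 201000 km/s
Propagation delay = 18140 / 201000 = 0.0902 s = 90.2488 ms
Processing delay = 3.5 ms
Total one-way latency = 93.7488 ms


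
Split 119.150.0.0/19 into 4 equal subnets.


New prefix = 19 + 2 = 21
Each subnet has 2048 addresses
  119.150.0.0/21
  119.150.8.0/21
  119.150.16.0/21
  119.150.24.0/21
Subnets: 119.150.0.0/21, 119.150.8.0/21, 119.150.16.0/21, 119.150.24.0/21


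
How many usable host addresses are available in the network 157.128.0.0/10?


Host bits = 32 - 10 = 22
Total addresses = 2^22 = 4194304
Usable = total - 2 (network and broadcast)
Usable hosts: 4194302


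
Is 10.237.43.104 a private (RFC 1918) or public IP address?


RFC 1918 private ranges:
  10.0.0.0/8 (10.0.0.0 - 10.255.255.255)
  172.16.0.0/12 (172.16.0.0 - 172.31.255.255)
  192.168.0.0/16 (192.168.0.0 - 192.168.255.255)
Private (in 10.0.0.0/8)


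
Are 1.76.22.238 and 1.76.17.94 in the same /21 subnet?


Mask: 255.255.248.0
1.76.22.238 AND mask = 1.76.16.0
1.76.17.94 AND mask = 1.76.16.0
Yes, same subnet (1.76.16.0)


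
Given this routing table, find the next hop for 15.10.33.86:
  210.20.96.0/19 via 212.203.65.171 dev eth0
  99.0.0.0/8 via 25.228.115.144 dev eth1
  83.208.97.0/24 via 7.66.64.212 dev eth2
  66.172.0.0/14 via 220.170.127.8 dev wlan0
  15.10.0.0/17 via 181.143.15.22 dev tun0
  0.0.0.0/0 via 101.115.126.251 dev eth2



Longest prefix match for 15.10.33.86:
  /19 210.20.96.0: no
  /8 99.0.0.0: no
  /24 83.208.97.0: no
  /14 66.172.0.0: no
  /17 15.10.0.0: MATCH
  /0 0.0.0.0: MATCH
Selected: next-hop 181.143.15.22 via tun0 (matched /17)


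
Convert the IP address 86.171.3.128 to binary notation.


86 = 01010110
171 = 10101011
3 = 00000011
128 = 10000000
Binary: 01010110.10101011.00000011.10000000


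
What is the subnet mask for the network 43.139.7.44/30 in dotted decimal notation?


/30 means 30 network bits, 2 host bits
Binary: 11111111111111111111111111111100
Mask: 255.255.255.252


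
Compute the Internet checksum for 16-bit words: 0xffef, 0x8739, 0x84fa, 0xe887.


Sum all words (with carry folding):
+ 0xffef = 0xffef
+ 0x8739 = 0x8729
+ 0x84fa = 0x0c24
+ 0xe887 = 0xf4ab
One's complement: ~0xf4ab
Checksum = 0x0b54


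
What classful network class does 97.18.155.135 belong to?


First octet: 97
Binary: 01100001
0xxxxxxx -> Class A (1-126)
Class A, default mask 255.0.0.0 (/8)


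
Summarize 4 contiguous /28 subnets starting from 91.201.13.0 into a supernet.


Original prefix: /28
Number of subnets: 4 = 2^2
New prefix = 28 - 2 = 26
Supernet: 91.201.13.0/26


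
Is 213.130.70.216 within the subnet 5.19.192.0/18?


Subnet network: 5.19.192.0
Test IP AND mask: 213.130.64.0
No, 213.130.70.216 is not in 5.19.192.0/18


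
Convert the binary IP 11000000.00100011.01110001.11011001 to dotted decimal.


11000000 = 192
00100011 = 35
01110001 = 113
11011001 = 217
IP: 192.35.113.217


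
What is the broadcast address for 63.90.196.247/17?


Network: 63.90.128.0/17
Host bits = 15
Set all host bits to 1:
Broadcast: 63.90.255.255


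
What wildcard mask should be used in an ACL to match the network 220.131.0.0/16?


Subnet mask: 255.255.0.0
Wildcard = 255.255.255.255 - subnet mask
255 - 255 = 0
255 - 255 = 0
255 - 0 = 255
255 - 0 = 255
Wildcard: 0.0.255.255


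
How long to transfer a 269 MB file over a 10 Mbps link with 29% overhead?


Effective throughput = 10 * (1 - 29/100) = 7.1 Mbps
File size in Mb = 269 * 8 = 2152 Mb
Time = 2152 / 7.1
Time = 303.0986 seconds


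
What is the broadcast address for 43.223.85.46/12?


Network: 43.208.0.0/12
Host bits = 20
Set all host bits to 1:
Broadcast: 43.223.255.255


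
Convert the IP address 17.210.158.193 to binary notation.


17 = 00010001
210 = 11010010
158 = 10011110
193 = 11000001
Binary: 00010001.11010010.10011110.11000001


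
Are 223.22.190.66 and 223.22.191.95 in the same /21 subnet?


Mask: 255.255.248.0
223.22.190.66 AND mask = 223.22.184.0
223.22.191.95 AND mask = 223.22.184.0
Yes, same subnet (223.22.184.0)


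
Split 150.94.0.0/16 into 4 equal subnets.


New prefix = 16 + 2 = 18
Each subnet has 16384 addresses
  150.94.0.0/18
  150.94.64.0/18
  150.94.128.0/18
  150.94.192.0/18
Subnets: 150.94.0.0/18, 150.94.64.0/18, 150.94.128.0/18, 150.94.192.0/18


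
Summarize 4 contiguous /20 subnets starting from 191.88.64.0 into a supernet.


Original prefix: /20
Number of subnets: 4 = 2^2
New prefix = 20 - 2 = 18
Supernet: 191.88.64.0/18


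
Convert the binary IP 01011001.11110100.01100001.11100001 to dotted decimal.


01011001 = 89
11110100 = 244
01100001 = 97
11100001 = 225
IP: 89.244.97.225


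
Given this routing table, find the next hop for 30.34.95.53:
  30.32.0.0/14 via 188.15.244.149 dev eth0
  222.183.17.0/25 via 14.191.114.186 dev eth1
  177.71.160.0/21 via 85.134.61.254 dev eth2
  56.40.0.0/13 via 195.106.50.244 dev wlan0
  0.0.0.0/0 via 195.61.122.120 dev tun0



Longest prefix match for 30.34.95.53:
  /14 30.32.0.0: MATCH
  /25 222.183.17.0: no
  /21 177.71.160.0: no
  /13 56.40.0.0: no
  /0 0.0.0.0: MATCH
Selected: next-hop 188.15.244.149 via eth0 (matched /14)


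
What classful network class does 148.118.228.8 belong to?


First octet: 148
Binary: 10010100
10xxxxxx -> Class B (128-191)
Class B, default mask 255.255.0.0 (/16)


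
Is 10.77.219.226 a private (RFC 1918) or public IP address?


RFC 1918 private ranges:
  10.0.0.0/8 (10.0.0.0 - 10.255.255.255)
  172.16.0.0/12 (172.16.0.0 - 172.31.255.255)
  192.168.0.0/16 (192.168.0.0 - 192.168.255.255)
Private (in 10.0.0.0/8)


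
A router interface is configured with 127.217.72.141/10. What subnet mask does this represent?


/10 means 10 network bits, 22 host bits
Binary: 11111111110000000000000000000000
Mask: 255.192.0.0


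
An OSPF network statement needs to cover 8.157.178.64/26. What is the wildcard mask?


Subnet mask: 255.255.255.192
Wildcard = 255.255.255.255 - subnet mask
255 - 255 = 0
255 - 255 = 0
255 - 255 = 0
255 - 192 = 63
Wildcard: 0.0.0.63


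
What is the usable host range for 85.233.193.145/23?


Network: 85.233.192.0
Broadcast: 85.233.193.255
First usable = network + 1
Last usable = broadcast - 1
Range: 85.233.192.1 to 85.233.193.254


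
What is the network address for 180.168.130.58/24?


IP:   10110100.10101000.10000010.00111010
Mask: 11111111.11111111.11111111.00000000
AND operation:
Net:  10110100.10101000.10000010.00000000
Network: 180.168.130.0/24


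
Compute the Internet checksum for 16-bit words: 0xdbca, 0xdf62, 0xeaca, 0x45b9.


Sum all words (with carry folding):
+ 0xdbca = 0xdbca
+ 0xdf62 = 0xbb2d
+ 0xeaca = 0xa5f8
+ 0x45b9 = 0xebb1
One's complement: ~0xebb1
Checksum = 0x144e


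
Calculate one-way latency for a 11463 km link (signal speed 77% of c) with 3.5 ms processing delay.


Speed = 0.77 * 3e5 km/s = 231000 km/s
Propagation delay = 11463 / 231000 = 0.0496 s = 49.6234 ms
Processing delay = 3.5 ms
Total one-way latency = 53.1234 ms


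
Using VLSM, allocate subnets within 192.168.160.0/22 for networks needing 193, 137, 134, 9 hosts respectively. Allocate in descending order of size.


193 hosts -> /24 (254 usable): 192.168.160.0/24
137 hosts -> /24 (254 usable): 192.168.161.0/24
134 hosts -> /24 (254 usable): 192.168.162.0/24
9 hosts -> /28 (14 usable): 192.168.163.0/28
Allocation: 192.168.160.0/24 (193 hosts, 254 usable); 192.168.161.0/24 (137 hosts, 254 usable); 192.168.162.0/24 (134 hosts, 254 usable); 192.168.163.0/28 (9 hosts, 14 usable)


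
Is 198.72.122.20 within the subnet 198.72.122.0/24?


Subnet network: 198.72.122.0
Test IP AND mask: 198.72.122.0
Yes, 198.72.122.20 is in 198.72.122.0/24


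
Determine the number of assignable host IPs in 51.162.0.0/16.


Host bits = 32 - 16 = 16
Total addresses = 2^16 = 65536
Usable = total - 2 (network and broadcast)
Usable hosts: 65534


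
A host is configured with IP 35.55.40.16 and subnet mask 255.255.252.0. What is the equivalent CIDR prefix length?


Binary: 11111111.11111111.11111100.00000000
Count leading 1s
Prefix: /22


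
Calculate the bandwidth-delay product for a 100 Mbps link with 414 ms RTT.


BDP = bandwidth * RTT
= 100 Mbps * 414 ms
= 100 * 1e6 * 414 / 1000 bits
= 41400000 bits
= 5175000 bytes
= 5053.7109 KB
BDP = 41400000 bits (5175000 bytes)


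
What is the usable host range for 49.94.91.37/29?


Network: 49.94.91.32
Broadcast: 49.94.91.39
First usable = network + 1
Last usable = broadcast - 1
Range: 49.94.91.33 to 49.94.91.38


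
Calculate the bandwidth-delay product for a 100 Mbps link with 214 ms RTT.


BDP = bandwidth * RTT
= 100 Mbps * 214 ms
= 100 * 1e6 * 214 / 1000 bits
= 21400000 bits
= 2675000 bytes
= 2612.3047 KB
BDP = 21400000 bits (2675000 bytes)


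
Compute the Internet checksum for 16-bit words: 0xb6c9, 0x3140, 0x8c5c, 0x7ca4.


Sum all words (with carry folding):
+ 0xb6c9 = 0xb6c9
+ 0x3140 = 0xe809
+ 0x8c5c = 0x7466
+ 0x7ca4 = 0xf10a
One's complement: ~0xf10a
Checksum = 0x0ef5


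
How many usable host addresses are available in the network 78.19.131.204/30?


Host bits = 32 - 30 = 2
Total addresses = 2^2 = 4
Usable = total - 2 (network and broadcast)
Usable hosts: 2


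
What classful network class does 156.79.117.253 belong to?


First octet: 156
Binary: 10011100
10xxxxxx -> Class B (128-191)
Class B, default mask 255.255.0.0 (/16)


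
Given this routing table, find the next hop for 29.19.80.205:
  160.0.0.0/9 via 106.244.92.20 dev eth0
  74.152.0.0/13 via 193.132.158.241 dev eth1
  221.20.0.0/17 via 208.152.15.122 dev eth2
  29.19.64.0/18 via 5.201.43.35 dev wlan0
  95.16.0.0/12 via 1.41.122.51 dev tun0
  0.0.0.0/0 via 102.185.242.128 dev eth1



Longest prefix match for 29.19.80.205:
  /9 160.0.0.0: no
  /13 74.152.0.0: no
  /17 221.20.0.0: no
  /18 29.19.64.0: MATCH
  /12 95.16.0.0: no
  /0 0.0.0.0: MATCH
Selected: next-hop 5.201.43.35 via wlan0 (matched /18)


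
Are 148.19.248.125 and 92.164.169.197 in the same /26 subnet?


Mask: 255.255.255.192
148.19.248.125 AND mask = 148.19.248.64
92.164.169.197 AND mask = 92.164.169.192
No, different subnets (148.19.248.64 vs 92.164.169.192)


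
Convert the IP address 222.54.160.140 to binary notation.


222 = 11011110
54 = 00110110
160 = 10100000
140 = 10001100
Binary: 11011110.00110110.10100000.10001100


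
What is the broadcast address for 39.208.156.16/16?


Network: 39.208.0.0/16
Host bits = 16
Set all host bits to 1:
Broadcast: 39.208.255.255


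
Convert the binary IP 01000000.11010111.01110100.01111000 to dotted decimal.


01000000 = 64
11010111 = 215
01110100 = 116
01111000 = 120
IP: 64.215.116.120


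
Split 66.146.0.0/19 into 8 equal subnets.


New prefix = 19 + 3 = 22
Each subnet has 1024 addresses
  66.146.0.0/22
  66.146.4.0/22
  66.146.8.0/22
  66.146.12.0/22
  66.146.16.0/22
  66.146.20.0/22
  66.146.24.0/22
  66.146.28.0/22
Subnets: 66.146.0.0/22, 66.146.4.0/22, 66.146.8.0/22, 66.146.12.0/22, 66.146.16.0/22, 66.146.20.0/22, 66.146.24.0/22, 66.146.28.0/22


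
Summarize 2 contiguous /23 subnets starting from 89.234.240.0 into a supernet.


Original prefix: /23
Number of subnets: 2 = 2^1
New prefix = 23 - 1 = 22
Supernet: 89.234.240.0/22


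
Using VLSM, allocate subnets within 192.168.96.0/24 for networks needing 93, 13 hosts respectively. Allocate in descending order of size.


93 hosts -> /25 (126 usable): 192.168.96.0/25
13 hosts -> /28 (14 usable): 192.168.96.128/28
Allocation: 192.168.96.0/25 (93 hosts, 126 usable); 192.168.96.128/28 (13 hosts, 14 usable)


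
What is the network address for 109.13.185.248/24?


IP:   01101101.00001101.10111001.11111000
Mask: 11111111.11111111.11111111.00000000
AND operation:
Net:  01101101.00001101.10111001.00000000
Network: 109.13.185.0/24


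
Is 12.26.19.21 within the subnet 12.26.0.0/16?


Subnet network: 12.26.0.0
Test IP AND mask: 12.26.0.0
Yes, 12.26.19.21 is in 12.26.0.0/16


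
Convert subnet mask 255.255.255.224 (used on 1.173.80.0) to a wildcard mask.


Subnet mask: 255.255.255.224
Wildcard = 255.255.255.255 - subnet mask
255 - 255 = 0
255 - 255 = 0
255 - 255 = 0
255 - 224 = 31
Wildcard: 0.0.0.31


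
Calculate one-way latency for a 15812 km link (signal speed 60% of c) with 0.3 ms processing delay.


Speed = 0.6 * 3e5 km/s = 180000 km/s
Propagation delay = 15812 / 180000 = 0.0878 s = 87.8444 ms
Processing delay = 0.3 ms
Total one-way latency = 88.1444 ms


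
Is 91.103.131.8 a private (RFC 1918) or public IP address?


RFC 1918 private ranges:
  10.0.0.0/8 (10.0.0.0 - 10.255.255.255)
  172.16.0.0/12 (172.16.0.0 - 172.31.255.255)
  192.168.0.0/16 (192.168.0.0 - 192.168.255.255)
Public (not in any RFC 1918 range)


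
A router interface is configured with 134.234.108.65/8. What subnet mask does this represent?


/8 means 8 network bits, 24 host bits
Binary: 11111111000000000000000000000000
Mask: 255.0.0.0


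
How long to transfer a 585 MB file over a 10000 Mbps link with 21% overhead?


Effective throughput = 10000 * (1 - 21/100) = 7900 Mbps
File size in Mb = 585 * 8 = 4680 Mb
Time = 4680 / 7900
Time = 0.5924 seconds


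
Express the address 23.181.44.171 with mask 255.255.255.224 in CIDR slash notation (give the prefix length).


Binary: 11111111.11111111.11111111.11100000
Count leading 1s
Prefix: /27


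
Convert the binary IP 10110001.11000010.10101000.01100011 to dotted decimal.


10110001 = 177
11000010 = 194
10101000 = 168
01100011 = 99
IP: 177.194.168.99


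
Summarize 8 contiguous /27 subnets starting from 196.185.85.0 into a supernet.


Original prefix: /27
Number of subnets: 8 = 2^3
New prefix = 27 - 3 = 24
Supernet: 196.185.85.0/24


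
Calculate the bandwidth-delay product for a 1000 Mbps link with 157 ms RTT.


BDP = bandwidth * RTT
= 1000 Mbps * 157 ms
= 1000 * 1e6 * 157 / 1000 bits
= 157000000 bits
= 19625000 bytes
= 19165.0391 KB
BDP = 157000000 bits (19625000 bytes)


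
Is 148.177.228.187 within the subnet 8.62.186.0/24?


Subnet network: 8.62.186.0
Test IP AND mask: 148.177.228.0
No, 148.177.228.187 is not in 8.62.186.0/24


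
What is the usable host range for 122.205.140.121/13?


Network: 122.200.0.0
Broadcast: 122.207.255.255
First usable = network + 1
Last usable = broadcast - 1
Range: 122.200.0.1 to 122.207.255.254


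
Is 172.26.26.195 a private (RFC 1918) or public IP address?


RFC 1918 private ranges:
  10.0.0.0/8 (10.0.0.0 - 10.255.255.255)
  172.16.0.0/12 (172.16.0.0 - 172.31.255.255)
  192.168.0.0/16 (192.168.0.0 - 192.168.255.255)
Private (in 172.16.0.0/12)


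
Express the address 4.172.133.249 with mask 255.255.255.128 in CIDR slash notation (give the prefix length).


Binary: 11111111.11111111.11111111.10000000
Count leading 1s
Prefix: /25


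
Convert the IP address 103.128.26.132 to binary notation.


103 = 01100111
128 = 10000000
26 = 00011010
132 = 10000100
Binary: 01100111.10000000.00011010.10000100


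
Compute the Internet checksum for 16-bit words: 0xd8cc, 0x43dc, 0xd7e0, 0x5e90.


Sum all words (with carry folding):
+ 0xd8cc = 0xd8cc
+ 0x43dc = 0x1ca9
+ 0xd7e0 = 0xf489
+ 0x5e90 = 0x531a
One's complement: ~0x531a
Checksum = 0xace5


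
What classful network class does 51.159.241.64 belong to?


First octet: 51
Binary: 00110011
0xxxxxxx -> Class A (1-126)
Class A, default mask 255.0.0.0 (/8)


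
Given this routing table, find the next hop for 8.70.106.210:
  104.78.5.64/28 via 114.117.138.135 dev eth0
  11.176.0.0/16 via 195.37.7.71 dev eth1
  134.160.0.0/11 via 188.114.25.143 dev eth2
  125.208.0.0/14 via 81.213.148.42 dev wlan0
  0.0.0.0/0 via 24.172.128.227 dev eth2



Longest prefix match for 8.70.106.210:
  /28 104.78.5.64: no
  /16 11.176.0.0: no
  /11 134.160.0.0: no
  /14 125.208.0.0: no
  /0 0.0.0.0: MATCH
Selected: next-hop 24.172.128.227 via eth2 (matched /0)


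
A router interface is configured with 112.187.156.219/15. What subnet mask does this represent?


/15 means 15 network bits, 17 host bits
Binary: 11111111111111100000000000000000
Mask: 255.254.0.0


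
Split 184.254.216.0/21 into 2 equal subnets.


New prefix = 21 + 1 = 22
Each subnet has 1024 addresses
  184.254.216.0/22
  184.254.220.0/22
Subnets: 184.254.216.0/22, 184.254.220.0/22


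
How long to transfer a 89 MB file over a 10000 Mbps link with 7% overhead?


Effective throughput = 10000 * (1 - 7/100) = 9300 Mbps
File size in Mb = 89 * 8 = 712 Mb
Time = 712 / 9300
Time = 0.0766 seconds


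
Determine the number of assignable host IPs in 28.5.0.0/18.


Host bits = 32 - 18 = 14
Total addresses = 2^14 = 16384
Usable = total - 2 (network and broadcast)
Usable hosts: 16382


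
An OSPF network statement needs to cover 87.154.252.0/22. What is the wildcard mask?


Subnet mask: 255.255.252.0
Wildcard = 255.255.255.255 - subnet mask
255 - 255 = 0
255 - 255 = 0
255 - 252 = 3
255 - 0 = 255
Wildcard: 0.0.3.255


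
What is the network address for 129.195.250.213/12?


IP:   10000001.11000011.11111010.11010101
Mask: 11111111.11110000.00000000.00000000
AND operation:
Net:  10000001.11000000.00000000.00000000
Network: 129.192.0.0/12


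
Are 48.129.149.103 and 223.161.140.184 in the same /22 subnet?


Mask: 255.255.252.0
48.129.149.103 AND mask = 48.129.148.0
223.161.140.184 AND mask = 223.161.140.0
No, different subnets (48.129.148.0 vs 223.161.140.0)


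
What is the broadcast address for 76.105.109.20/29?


Network: 76.105.109.16/29
Host bits = 3
Set all host bits to 1:
Broadcast: 76.105.109.23


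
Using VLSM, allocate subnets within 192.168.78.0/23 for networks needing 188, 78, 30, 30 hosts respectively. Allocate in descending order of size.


188 hosts -> /24 (254 usable): 192.168.78.0/24
78 hosts -> /25 (126 usable): 192.168.79.0/25
30 hosts -> /27 (30 usable): 192.168.79.128/27
30 hosts -> /27 (30 usable): 192.168.79.160/27
Allocation: 192.168.78.0/24 (188 hosts, 254 usable); 192.168.79.0/25 (78 hosts, 126 usable); 192.168.79.128/27 (30 hosts, 30 usable); 192.168.79.160/27 (30 hosts, 30 usable)


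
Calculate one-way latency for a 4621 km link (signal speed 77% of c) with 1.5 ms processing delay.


Speed = 0.77 * 3e5 km/s = 231000 km/s
Propagation delay = 4621 / 231000 = 0.02 s = 20.0043 ms
Processing delay = 1.5 ms
Total one-way latency = 21.5043 ms


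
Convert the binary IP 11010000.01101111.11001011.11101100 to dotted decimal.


11010000 = 208
01101111 = 111
11001011 = 203
11101100 = 236
IP: 208.111.203.236


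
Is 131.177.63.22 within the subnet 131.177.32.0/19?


Subnet network: 131.177.32.0
Test IP AND mask: 131.177.32.0
Yes, 131.177.63.22 is in 131.177.32.0/19


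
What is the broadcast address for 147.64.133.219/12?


Network: 147.64.0.0/12
Host bits = 20
Set all host bits to 1:
Broadcast: 147.79.255.255


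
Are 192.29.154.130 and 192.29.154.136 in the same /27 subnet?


Mask: 255.255.255.224
192.29.154.130 AND mask = 192.29.154.128
192.29.154.136 AND mask = 192.29.154.128
Yes, same subnet (192.29.154.128)


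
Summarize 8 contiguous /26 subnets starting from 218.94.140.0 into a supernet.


Original prefix: /26
Number of subnets: 8 = 2^3
New prefix = 26 - 3 = 23
Supernet: 218.94.140.0/23


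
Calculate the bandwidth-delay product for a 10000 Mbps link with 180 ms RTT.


BDP = bandwidth * RTT
= 10000 Mbps * 180 ms
= 10000 * 1e6 * 180 / 1000 bits
= 1800000000 bits
= 225000000 bytes
= 219726.5625 KB
BDP = 1800000000 bits (225000000 bytes)


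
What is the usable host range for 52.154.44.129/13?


Network: 52.152.0.0
Broadcast: 52.159.255.255
First usable = network + 1
Last usable = broadcast - 1
Range: 52.152.0.1 to 52.159.255.254


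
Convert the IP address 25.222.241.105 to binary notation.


25 = 00011001
222 = 11011110
241 = 11110001
105 = 01101001
Binary: 00011001.11011110.11110001.01101001


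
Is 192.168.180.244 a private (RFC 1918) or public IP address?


RFC 1918 private ranges:
  10.0.0.0/8 (10.0.0.0 - 10.255.255.255)
  172.16.0.0/12 (172.16.0.0 - 172.31.255.255)
  192.168.0.0/16 (192.168.0.0 - 192.168.255.255)
Private (in 192.168.0.0/16)


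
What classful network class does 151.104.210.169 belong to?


First octet: 151
Binary: 10010111
10xxxxxx -> Class B (128-191)
Class B, default mask 255.255.0.0 (/16)


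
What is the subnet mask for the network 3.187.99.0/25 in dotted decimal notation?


/25 means 25 network bits, 7 host bits
Binary: 11111111111111111111111110000000
Mask: 255.255.255.128


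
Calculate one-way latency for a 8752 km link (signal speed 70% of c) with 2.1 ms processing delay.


Speed = 0.7 * 3e5 km/s = 210000 km/s
Propagation delay = 8752 / 210000 = 0.0417 s = 41.6762 ms
Processing delay = 2.1 ms
Total one-way latency = 43.7762 ms


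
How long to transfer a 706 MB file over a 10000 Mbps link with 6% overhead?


Effective throughput = 10000 * (1 - 6/100) = 9400 Mbps
File size in Mb = 706 * 8 = 5648 Mb
Time = 5648 / 9400
Time = 0.6009 seconds


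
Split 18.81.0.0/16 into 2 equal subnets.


New prefix = 16 + 1 = 17
Each subnet has 32768 addresses
  18.81.0.0/17
  18.81.128.0/17
Subnets: 18.81.0.0/17, 18.81.128.0/17


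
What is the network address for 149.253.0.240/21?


IP:   10010101.11111101.00000000.11110000
Mask: 11111111.11111111.11111000.00000000
AND operation:
Net:  10010101.11111101.00000000.00000000
Network: 149.253.0.0/21


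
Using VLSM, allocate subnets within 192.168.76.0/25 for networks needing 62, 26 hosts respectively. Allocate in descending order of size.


62 hosts -> /26 (62 usable): 192.168.76.0/26
26 hosts -> /27 (30 usable): 192.168.76.64/27
Allocation: 192.168.76.0/26 (62 hosts, 62 usable); 192.168.76.64/27 (26 hosts, 30 usable)


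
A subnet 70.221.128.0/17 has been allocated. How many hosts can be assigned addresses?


Host bits = 32 - 17 = 15
Total addresses = 2^15 = 32768
Usable = total - 2 (network and broadcast)
Usable hosts: 32766


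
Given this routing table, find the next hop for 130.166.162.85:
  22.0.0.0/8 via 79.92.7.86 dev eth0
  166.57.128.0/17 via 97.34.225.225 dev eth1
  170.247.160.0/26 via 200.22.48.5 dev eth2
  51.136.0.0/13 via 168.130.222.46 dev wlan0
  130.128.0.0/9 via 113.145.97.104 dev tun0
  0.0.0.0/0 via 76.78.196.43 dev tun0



Longest prefix match for 130.166.162.85:
  /8 22.0.0.0: no
  /17 166.57.128.0: no
  /26 170.247.160.0: no
  /13 51.136.0.0: no
  /9 130.128.0.0: MATCH
  /0 0.0.0.0: MATCH
Selected: next-hop 113.145.97.104 via tun0 (matched /9)


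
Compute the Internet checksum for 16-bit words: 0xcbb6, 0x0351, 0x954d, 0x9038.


Sum all words (with carry folding):
+ 0xcbb6 = 0xcbb6
+ 0x0351 = 0xcf07
+ 0x954d = 0x6455
+ 0x9038 = 0xf48d
One's complement: ~0xf48d
Checksum = 0x0b72


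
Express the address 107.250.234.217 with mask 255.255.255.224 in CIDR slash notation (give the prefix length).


Binary: 11111111.11111111.11111111.11100000
Count leading 1s
Prefix: /27


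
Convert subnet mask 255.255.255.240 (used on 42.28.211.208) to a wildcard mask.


Subnet mask: 255.255.255.240
Wildcard = 255.255.255.255 - subnet mask
255 - 255 = 0
255 - 255 = 0
255 - 255 = 0
255 - 240 = 15
Wildcard: 0.0.0.15


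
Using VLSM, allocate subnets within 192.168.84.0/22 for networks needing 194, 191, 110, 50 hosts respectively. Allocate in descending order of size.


194 hosts -> /24 (254 usable): 192.168.84.0/24
191 hosts -> /24 (254 usable): 192.168.85.0/24
110 hosts -> /25 (126 usable): 192.168.86.0/25
50 hosts -> /26 (62 usable): 192.168.86.128/26
Allocation: 192.168.84.0/24 (194 hosts, 254 usable); 192.168.85.0/24 (191 hosts, 254 usable); 192.168.86.0/25 (110 hosts, 126 usable); 192.168.86.128/26 (50 hosts, 62 usable)


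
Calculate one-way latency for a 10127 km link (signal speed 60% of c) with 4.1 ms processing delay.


Speed = 0.6 * 3e5 km/s = 180000 km/s
Propagation delay = 10127 / 180000 = 0.0563 s = 56.2611 ms
Processing delay = 4.1 ms
Total one-way latency = 60.3611 ms


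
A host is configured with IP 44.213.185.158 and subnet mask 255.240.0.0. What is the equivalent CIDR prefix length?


Binary: 11111111.11110000.00000000.00000000
Count leading 1s
Prefix: /12


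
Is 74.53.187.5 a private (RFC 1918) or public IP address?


RFC 1918 private ranges:
  10.0.0.0/8 (10.0.0.0 - 10.255.255.255)
  172.16.0.0/12 (172.16.0.0 - 172.31.255.255)
  192.168.0.0/16 (192.168.0.0 - 192.168.255.255)
Public (not in any RFC 1918 range)


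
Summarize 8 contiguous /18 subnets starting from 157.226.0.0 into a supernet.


Original prefix: /18
Number of subnets: 8 = 2^3
New prefix = 18 - 3 = 15
Supernet: 157.226.0.0/15


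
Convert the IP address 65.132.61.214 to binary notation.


65 = 01000001
132 = 10000100
61 = 00111101
214 = 11010110
Binary: 01000001.10000100.00111101.11010110


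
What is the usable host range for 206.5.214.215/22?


Network: 206.5.212.0
Broadcast: 206.5.215.255
First usable = network + 1
Last usable = broadcast - 1
Range: 206.5.212.1 to 206.5.215.254


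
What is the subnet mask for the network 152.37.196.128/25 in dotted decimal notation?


/25 means 25 network bits, 7 host bits
Binary: 11111111111111111111111110000000
Mask: 255.255.255.128


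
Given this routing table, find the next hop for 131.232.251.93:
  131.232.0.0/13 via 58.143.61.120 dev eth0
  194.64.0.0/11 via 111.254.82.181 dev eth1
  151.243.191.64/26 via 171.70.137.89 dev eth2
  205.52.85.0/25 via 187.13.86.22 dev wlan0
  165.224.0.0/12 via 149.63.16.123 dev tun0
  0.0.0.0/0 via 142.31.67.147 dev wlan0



Longest prefix match for 131.232.251.93:
  /13 131.232.0.0: MATCH
  /11 194.64.0.0: no
  /26 151.243.191.64: no
  /25 205.52.85.0: no
  /12 165.224.0.0: no
  /0 0.0.0.0: MATCH
Selected: next-hop 58.143.61.120 via eth0 (matched /13)


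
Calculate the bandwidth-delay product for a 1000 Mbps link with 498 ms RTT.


BDP = bandwidth * RTT
= 1000 Mbps * 498 ms
= 1000 * 1e6 * 498 / 1000 bits
= 498000000 bits
= 62250000 bytes
= 60791.0156 KB
BDP = 498000000 bits (62250000 bytes)


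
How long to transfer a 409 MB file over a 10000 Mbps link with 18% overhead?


Effective throughput = 10000 * (1 - 18/100) = 8200 Mbps
File size in Mb = 409 * 8 = 3272 Mb
Time = 3272 / 8200
Time = 0.399 seconds


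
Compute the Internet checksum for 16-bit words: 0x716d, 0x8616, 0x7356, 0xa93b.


Sum all words (with carry folding):
+ 0x716d = 0x716d
+ 0x8616 = 0xf783
+ 0x7356 = 0x6ada
+ 0xa93b = 0x1416
One's complement: ~0x1416
Checksum = 0xebe9


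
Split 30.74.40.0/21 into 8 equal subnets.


New prefix = 21 + 3 = 24
Each subnet has 256 addresses
  30.74.40.0/24
  30.74.41.0/24
  30.74.42.0/24
  30.74.43.0/24
  30.74.44.0/24
  30.74.45.0/24
  30.74.46.0/24
  30.74.47.0/24
Subnets: 30.74.40.0/24, 30.74.41.0/24, 30.74.42.0/24, 30.74.43.0/24, 30.74.44.0/24, 30.74.45.0/24, 30.74.46.0/24, 30.74.47.0/24


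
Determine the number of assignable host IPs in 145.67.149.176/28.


Host bits = 32 - 28 = 4
Total addresses = 2^4 = 16
Usable = total - 2 (network and broadcast)
Usable hosts: 14


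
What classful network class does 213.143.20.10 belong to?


First octet: 213
Binary: 11010101
110xxxxx -> Class C (192-223)
Class C, default mask 255.255.255.0 (/24)


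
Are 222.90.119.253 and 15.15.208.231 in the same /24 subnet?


Mask: 255.255.255.0
222.90.119.253 AND mask = 222.90.119.0
15.15.208.231 AND mask = 15.15.208.0
No, different subnets (222.90.119.0 vs 15.15.208.0)


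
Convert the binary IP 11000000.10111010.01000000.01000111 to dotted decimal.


11000000 = 192
10111010 = 186
01000000 = 64
01000111 = 71
IP: 192.186.64.71


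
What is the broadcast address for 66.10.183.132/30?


Network: 66.10.183.132/30
Host bits = 2
Set all host bits to 1:
Broadcast: 66.10.183.135


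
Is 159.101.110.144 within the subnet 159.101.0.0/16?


Subnet network: 159.101.0.0
Test IP AND mask: 159.101.0.0
Yes, 159.101.110.144 is in 159.101.0.0/16


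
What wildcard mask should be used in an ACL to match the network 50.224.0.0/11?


Subnet mask: 255.224.0.0
Wildcard = 255.255.255.255 - subnet mask
255 - 255 = 0
255 - 224 = 31
255 - 0 = 255
255 - 0 = 255
Wildcard: 0.31.255.255


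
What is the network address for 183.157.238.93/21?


IP:   10110111.10011101.11101110.01011101
Mask: 11111111.11111111.11111000.00000000
AND operation:
Net:  10110111.10011101.11101000.00000000
Network: 183.157.232.0/21


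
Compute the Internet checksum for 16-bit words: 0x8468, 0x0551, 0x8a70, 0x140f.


Sum all words (with carry folding):
+ 0x8468 = 0x8468
+ 0x0551 = 0x89b9
+ 0x8a70 = 0x142a
+ 0x140f = 0x2839
One's complement: ~0x2839
Checksum = 0xd7c6


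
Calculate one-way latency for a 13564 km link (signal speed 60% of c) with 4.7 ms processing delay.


Speed = 0.6 * 3e5 km/s = 180000 km/s
Propagation delay = 13564 / 180000 = 0.0754 s = 75.3556 ms
Processing delay = 4.7 ms
Total one-way latency = 80.0556 ms


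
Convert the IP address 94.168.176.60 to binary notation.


94 = 01011110
168 = 10101000
176 = 10110000
60 = 00111100
Binary: 01011110.10101000.10110000.00111100


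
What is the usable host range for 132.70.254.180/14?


Network: 132.68.0.0
Broadcast: 132.71.255.255
First usable = network + 1
Last usable = broadcast - 1
Range: 132.68.0.1 to 132.71.255.254


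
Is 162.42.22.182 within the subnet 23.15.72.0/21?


Subnet network: 23.15.72.0
Test IP AND mask: 162.42.16.0
No, 162.42.22.182 is not in 23.15.72.0/21


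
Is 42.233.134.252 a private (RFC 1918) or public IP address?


RFC 1918 private ranges:
  10.0.0.0/8 (10.0.0.0 - 10.255.255.255)
  172.16.0.0/12 (172.16.0.0 - 172.31.255.255)
  192.168.0.0/16 (192.168.0.0 - 192.168.255.255)
Public (not in any RFC 1918 range)
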